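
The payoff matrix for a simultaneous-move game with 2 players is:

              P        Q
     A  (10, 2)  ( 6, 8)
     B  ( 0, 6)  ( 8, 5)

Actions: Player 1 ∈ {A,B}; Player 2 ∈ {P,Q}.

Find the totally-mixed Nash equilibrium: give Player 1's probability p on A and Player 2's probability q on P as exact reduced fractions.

P1 mixes 1/7 on A; P2 mixes 1/6 on P

P1 indiff ⇒ q·10+(1-q)·6 = q·0+(1-q)·8 ⇒ q(10) = (1-q)(2) ⇒ q = 1/6
P2 indiff ⇒ p·2+(1-p)·6 = p·8+(1-p)·5 ⇒ p(-6) = (1-p)(-1) ⇒ p = 1/7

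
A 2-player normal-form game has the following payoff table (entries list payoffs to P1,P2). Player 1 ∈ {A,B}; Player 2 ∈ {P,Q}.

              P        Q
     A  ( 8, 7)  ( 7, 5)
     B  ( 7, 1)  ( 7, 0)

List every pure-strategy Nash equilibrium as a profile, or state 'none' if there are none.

PSNE = {(A,P)}

(A,P): NE
(A,Q): not NE [P2→P gives 7>5]
(B,P): not NE [P1→A gives 8>7]
(B,Q): not NE [P2→P gives 1>0]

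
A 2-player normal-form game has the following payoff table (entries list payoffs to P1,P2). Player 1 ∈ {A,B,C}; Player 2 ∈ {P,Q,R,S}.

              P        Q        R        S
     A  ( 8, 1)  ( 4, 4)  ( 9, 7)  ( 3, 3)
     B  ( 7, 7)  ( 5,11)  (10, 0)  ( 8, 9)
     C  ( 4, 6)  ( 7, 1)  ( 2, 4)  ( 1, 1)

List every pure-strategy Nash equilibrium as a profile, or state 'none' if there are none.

No pure NE.

(A,P): not NE [P2→R gives 7>1]
(A,Q): not NE [P1→C gives 7>4; P2→R gives 7>4]
(A,R): not NE [P1→B gives 10>9]
(A,S): not NE [P1→B gives 8>3; P2→R gives 7>3]
(B,P): not NE [P1→A gives 8>7; P2→Q gives 11>7]
(B,Q): not NE [P1→C gives 7>5]
(B,R): not NE [P2→Q gives 11>0]
(B,S): not NE [P2→Q gives 11>9]
(C,P): not NE [P1→A gives 8>4]
(C,Q): not NE [P2→P gives 6>1]
(C,R): not NE [P1→B gives 10>2; P2→P gives 6>4]
(C,S): not NE [P1→B gives 8>1; P2→P gives 6>1]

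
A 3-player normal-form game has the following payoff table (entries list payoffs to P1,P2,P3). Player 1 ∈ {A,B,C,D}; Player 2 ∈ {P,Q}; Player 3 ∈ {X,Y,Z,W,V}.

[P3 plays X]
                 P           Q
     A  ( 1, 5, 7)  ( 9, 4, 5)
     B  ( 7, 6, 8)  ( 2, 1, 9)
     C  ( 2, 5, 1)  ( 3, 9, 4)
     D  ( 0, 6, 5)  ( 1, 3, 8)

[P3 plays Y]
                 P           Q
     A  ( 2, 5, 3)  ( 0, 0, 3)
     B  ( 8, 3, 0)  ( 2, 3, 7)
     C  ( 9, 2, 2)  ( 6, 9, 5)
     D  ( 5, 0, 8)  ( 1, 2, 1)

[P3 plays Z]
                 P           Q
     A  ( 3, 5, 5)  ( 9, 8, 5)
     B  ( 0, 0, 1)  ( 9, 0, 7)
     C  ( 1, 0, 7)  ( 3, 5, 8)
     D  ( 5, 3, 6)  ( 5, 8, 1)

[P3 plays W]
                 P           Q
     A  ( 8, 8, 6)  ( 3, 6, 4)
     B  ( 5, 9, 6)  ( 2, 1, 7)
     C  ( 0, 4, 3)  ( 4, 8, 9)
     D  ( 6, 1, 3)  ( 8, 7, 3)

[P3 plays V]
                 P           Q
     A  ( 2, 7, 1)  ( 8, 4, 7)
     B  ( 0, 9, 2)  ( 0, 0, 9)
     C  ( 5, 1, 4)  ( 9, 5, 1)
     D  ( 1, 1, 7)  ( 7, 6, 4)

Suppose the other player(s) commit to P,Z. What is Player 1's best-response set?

u_1(A vs P,Z) = 3
u_1(B vs P,Z) = 0
u_1(C vs P,Z) = 1
u_1(D vs P,Z) = 5
max payoff 5 at {D}

BR_1 = {D}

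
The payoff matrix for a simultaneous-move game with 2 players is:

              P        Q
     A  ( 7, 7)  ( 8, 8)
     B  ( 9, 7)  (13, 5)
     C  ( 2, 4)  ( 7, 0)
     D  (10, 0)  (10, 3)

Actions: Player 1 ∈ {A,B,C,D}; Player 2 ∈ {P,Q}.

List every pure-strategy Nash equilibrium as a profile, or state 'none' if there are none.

PSNE: ∅

(A,P): not NE [P1→D gives 10>7; P2→Q gives 8>7]
(A,Q): not NE [P1→B gives 13>8]
(B,P): not NE [P1→D gives 10>9]
(B,Q): not NE [P2→P gives 7>5]
(C,P): not NE [P1→D gives 10>2]
(C,Q): not NE [P1→B gives 13>7; P2→P gives 4>0]
(D,P): not NE [P2→Q gives 3>0]
(D,Q): not NE [P1→B gives 13>10]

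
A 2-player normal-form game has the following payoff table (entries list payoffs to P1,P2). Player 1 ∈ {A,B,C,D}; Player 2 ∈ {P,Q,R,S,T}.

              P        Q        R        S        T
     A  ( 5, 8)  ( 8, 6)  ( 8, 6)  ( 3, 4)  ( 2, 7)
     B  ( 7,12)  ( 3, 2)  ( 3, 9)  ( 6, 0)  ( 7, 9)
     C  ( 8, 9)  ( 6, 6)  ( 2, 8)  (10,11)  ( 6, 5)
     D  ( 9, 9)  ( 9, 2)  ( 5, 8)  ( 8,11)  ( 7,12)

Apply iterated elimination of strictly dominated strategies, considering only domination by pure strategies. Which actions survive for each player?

P2 drop Q (P beats it: A:8>6 B:12>2 C:9>6 D:9>2)
P2 drop R (P beats it: A:8>6 B:12>9 C:9>8 D:9>8)
P1 drop A (B beats it: P:7>5 S:6>3 T:7>2)
P1→{B,C,D} P2→{P,S,T}

IESDS → P1:{B,C,D} P2:{P,S,T}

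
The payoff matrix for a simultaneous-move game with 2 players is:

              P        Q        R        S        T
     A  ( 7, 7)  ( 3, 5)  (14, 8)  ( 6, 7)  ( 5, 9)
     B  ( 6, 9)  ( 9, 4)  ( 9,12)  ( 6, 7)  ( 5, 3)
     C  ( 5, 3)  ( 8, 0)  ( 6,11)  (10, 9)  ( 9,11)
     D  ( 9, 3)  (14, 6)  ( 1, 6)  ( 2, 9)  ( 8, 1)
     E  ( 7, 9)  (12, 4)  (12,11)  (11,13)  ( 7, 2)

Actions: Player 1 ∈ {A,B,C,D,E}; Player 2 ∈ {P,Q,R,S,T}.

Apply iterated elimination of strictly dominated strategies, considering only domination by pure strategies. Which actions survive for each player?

P1 drop B (E beats it: P:7>6 Q:12>9 R:12>9 S:11>6 T:7>5)
P2 drop P (R beats it: A:8>7 C:11>3 D:6>3 E:11>9)
P2 drop Q (S beats it: A:7>5 C:9>0 D:9>6 E:13>4)
P1 drop D (C beats it: R:6>1 S:10>2 T:9>8)
P1→{A,C,E} P2→{R,S,T}

Remaining: P1:{A,C,E} P2:{R,S,T}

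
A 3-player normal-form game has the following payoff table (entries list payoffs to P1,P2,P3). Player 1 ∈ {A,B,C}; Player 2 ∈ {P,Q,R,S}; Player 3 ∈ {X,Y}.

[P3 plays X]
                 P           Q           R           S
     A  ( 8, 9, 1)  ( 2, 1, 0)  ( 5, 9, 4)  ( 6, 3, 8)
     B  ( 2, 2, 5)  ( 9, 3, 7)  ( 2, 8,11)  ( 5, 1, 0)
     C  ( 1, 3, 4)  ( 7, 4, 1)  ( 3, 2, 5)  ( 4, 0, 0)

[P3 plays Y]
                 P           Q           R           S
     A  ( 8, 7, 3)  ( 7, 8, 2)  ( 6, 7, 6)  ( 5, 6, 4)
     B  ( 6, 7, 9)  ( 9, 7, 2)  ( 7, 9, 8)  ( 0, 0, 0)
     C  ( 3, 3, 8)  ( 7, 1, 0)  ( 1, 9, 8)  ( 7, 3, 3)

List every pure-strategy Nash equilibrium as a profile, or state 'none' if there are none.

(A,P,X): not NE [P3→Y gives 3>1]
(A,P,Y): not NE [P2→Q gives 8>7]
(A,Q,X): not NE [P1→B gives 9>2; P2→R gives 9>1; P3→Y gives 2>0]
(A,Q,Y): not NE [P1→B gives 9>7]
(A,R,X): not NE [P3→Y gives 6>4]
(A,R,Y): not NE [P1→B gives 7>6; P2→Q gives 8>7]
(A,S,X): not NE [P2→R gives 9>3]
(A,S,Y): not NE [P1→C gives 7>5; P2→Q gives 8>6; P3→X gives 8>4]
(B,P,X): not NE [P1→A gives 8>2; P2→R gives 8>2; P3→Y gives 9>5]
(B,P,Y): not NE [P1→A gives 8>6; P2→R gives 9>7]
(B,Q,X): not NE [P2→R gives 8>3]
(B,Q,Y): not NE [P2→R gives 9>7; P3→X gives 7>2]
(B,R,X): not NE [P1→A gives 5>2]
(B,R,Y): not NE [P3→X gives 11>8]
(B,S,X): not NE [P1→A gives 6>5; P2→R gives 8>1]
(B,S,Y): not NE [P1→C gives 7>0; P2→R gives 9>0]
(C,P,X): not NE [P1→A gives 8>1; P2→Q gives 4>3; P3→Y gives 8>4]
(C,P,Y): not NE [P1→A gives 8>3; P2→R gives 9>3]
(C,Q,X): not NE [P1→B gives 9>7]
(C,Q,Y): not NE [P1→B gives 9>7; P2→R gives 9>1; P3→X gives 1>0]
(C,R,X): not NE [P1→A gives 5>3; P2→Q gives 4>2; P3→Y gives 8>5]
(C,R,Y): not NE [P1→B gives 7>1]
(C,S,X): not NE [P1→A gives 6>4; P2→Q gives 4>0; P3→Y gives 3>0]
(C,S,Y): not NE [P2→R gives 9>3]

No pure NE.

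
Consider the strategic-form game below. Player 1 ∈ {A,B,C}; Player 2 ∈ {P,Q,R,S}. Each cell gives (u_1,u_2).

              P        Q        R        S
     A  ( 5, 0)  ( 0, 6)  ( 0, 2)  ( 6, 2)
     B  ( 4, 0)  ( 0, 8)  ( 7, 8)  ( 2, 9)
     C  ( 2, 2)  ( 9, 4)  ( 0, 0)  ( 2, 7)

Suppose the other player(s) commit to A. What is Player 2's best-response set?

u_2(P vs A) = 0
u_2(Q vs A) = 6
u_2(R vs A) = 2
u_2(S vs A) = 2
max payoff 6 at {Q}

P2 best: {Q}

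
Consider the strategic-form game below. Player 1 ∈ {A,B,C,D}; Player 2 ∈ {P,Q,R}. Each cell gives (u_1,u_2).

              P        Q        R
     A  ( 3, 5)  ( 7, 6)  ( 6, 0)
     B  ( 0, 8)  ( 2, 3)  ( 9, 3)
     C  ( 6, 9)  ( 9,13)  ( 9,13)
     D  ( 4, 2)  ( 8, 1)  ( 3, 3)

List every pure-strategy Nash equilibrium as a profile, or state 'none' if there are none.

(A,P): not NE [P1→C gives 6>3; P2→Q gives 6>5]
(A,Q): not NE [P1→C gives 9>7]
(A,R): not NE [P1→C gives 9>6; P2→Q gives 6>0]
(B,P): not NE [P1→C gives 6>0]
(B,Q): not NE [P1→C gives 9>2; P2→P gives 8>3]
(B,R): not NE [P2→P gives 8>3]
(C,P): not NE [P2→R gives 13>9]
(C,Q): NE
(C,R): NE
(D,P): not NE [P1→C gives 6>4; P2→R gives 3>2]
(D,Q): not NE [P1→C gives 9>8; P2→R gives 3>1]
(D,R): not NE [P1→C gives 9>3]

NE set: (C,Q), (C,R)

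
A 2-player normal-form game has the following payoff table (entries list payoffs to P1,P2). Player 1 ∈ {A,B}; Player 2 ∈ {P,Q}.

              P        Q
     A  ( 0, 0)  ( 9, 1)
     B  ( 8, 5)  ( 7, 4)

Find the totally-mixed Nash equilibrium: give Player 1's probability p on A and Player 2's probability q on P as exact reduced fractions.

p=1/2, q=1/5

P1 indiff ⇒ q·0+(1-q)·9 = q·8+(1-q)·7 ⇒ q(-8) = (1-q)(-2) ⇒ q = 1/5
P2 indiff ⇒ p·0+(1-p)·5 = p·1+(1-p)·4 ⇒ p(-1) = (1-p)(-1) ⇒ p = 1/2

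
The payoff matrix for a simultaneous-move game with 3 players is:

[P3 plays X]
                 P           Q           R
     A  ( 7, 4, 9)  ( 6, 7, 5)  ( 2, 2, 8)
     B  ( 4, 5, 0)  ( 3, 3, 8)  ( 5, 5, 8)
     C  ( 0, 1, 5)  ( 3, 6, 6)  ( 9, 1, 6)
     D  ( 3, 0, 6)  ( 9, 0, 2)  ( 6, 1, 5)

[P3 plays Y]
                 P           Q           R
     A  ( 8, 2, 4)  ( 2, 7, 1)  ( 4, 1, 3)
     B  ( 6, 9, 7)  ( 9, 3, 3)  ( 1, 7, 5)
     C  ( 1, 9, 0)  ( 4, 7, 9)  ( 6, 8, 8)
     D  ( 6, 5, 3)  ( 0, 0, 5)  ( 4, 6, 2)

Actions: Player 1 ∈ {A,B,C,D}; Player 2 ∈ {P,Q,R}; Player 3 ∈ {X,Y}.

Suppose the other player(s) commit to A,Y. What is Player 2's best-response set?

argmax u_2 = {Q}

u_2(P vs A,Y) = 2
u_2(Q vs A,Y) = 7
u_2(R vs A,Y) = 1
max payoff 7 at {Q}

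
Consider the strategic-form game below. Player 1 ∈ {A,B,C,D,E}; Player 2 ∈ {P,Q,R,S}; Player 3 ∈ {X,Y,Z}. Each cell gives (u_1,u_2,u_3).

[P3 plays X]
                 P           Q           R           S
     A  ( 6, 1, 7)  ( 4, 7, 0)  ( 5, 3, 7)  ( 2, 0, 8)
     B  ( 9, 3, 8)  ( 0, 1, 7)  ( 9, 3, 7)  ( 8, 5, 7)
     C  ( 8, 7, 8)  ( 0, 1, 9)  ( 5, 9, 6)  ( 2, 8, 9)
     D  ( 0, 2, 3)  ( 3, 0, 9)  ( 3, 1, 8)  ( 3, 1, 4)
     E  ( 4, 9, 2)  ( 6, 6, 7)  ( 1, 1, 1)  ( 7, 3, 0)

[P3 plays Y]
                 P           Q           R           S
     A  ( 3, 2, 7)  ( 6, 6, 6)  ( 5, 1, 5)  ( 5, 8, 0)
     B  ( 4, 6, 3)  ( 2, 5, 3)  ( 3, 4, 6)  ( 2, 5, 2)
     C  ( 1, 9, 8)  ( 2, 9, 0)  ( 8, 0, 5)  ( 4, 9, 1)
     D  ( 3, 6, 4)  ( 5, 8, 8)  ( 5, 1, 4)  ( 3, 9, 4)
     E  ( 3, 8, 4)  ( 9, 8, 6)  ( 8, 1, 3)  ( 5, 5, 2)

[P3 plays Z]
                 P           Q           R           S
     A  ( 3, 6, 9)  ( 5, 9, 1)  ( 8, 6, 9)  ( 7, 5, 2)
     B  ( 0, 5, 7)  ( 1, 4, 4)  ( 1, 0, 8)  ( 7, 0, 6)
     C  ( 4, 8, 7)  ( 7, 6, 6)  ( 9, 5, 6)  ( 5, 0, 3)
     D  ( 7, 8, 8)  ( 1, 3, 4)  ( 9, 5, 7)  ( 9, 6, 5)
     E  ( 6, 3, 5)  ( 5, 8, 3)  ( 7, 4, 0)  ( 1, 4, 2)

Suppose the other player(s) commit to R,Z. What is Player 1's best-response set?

u_1(A vs R,Z) = 8
u_1(B vs R,Z) = 1
u_1(C vs R,Z) = 9
u_1(D vs R,Z) = 9
u_1(E vs R,Z) = 7
max payoff 9 at {C,D}

argmax u_1 = {C,D}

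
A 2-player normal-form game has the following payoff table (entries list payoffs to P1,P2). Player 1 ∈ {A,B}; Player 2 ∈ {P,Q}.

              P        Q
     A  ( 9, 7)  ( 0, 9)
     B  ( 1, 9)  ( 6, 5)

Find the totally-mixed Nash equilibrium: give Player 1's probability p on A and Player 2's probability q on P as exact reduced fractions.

(p,q) = (2/3, 3/7)

P1 indiff ⇒ q·9+(1-q)·0 = q·1+(1-q)·6 ⇒ q(8) = (1-q)(6) ⇒ q = 3/7
P2 indiff ⇒ p·7+(1-p)·9 = p·9+(1-p)·5 ⇒ p(-2) = (1-p)(-4) ⇒ p = 2/3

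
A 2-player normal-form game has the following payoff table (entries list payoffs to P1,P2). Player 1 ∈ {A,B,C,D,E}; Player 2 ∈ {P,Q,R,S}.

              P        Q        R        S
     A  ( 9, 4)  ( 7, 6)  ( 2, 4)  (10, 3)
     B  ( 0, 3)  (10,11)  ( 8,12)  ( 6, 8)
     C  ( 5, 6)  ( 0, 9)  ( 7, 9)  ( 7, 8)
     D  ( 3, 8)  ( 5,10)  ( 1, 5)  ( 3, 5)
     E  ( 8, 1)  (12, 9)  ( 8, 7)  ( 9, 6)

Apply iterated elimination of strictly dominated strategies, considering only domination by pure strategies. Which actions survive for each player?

IESDS → P1:{B,E} P2:{Q,R}

P1 drop C (E beats it: P:8>5 Q:12>0 R:8>7 S:9>7)
P1 drop D (A beats it: P:9>3 Q:7>5 R:2>1 S:10>3)
P2 drop P (Q beats it: A:6>4 B:11>3 E:9>1)
P2 drop S (Q beats it: A:6>3 B:11>8 E:9>6)
P1 drop A (B beats it: Q:10>7 R:8>2)
P1→{B,E} P2→{Q,R}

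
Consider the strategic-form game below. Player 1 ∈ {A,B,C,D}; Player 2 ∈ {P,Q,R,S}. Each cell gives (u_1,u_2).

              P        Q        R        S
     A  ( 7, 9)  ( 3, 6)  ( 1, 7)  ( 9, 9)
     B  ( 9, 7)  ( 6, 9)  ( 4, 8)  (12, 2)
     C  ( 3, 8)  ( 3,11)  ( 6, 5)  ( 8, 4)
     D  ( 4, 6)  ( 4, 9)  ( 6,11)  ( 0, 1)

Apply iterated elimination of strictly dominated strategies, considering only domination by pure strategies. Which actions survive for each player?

P1 drop A (B beats it: P:9>7 Q:6>3 R:4>1 S:12>9)
P2 drop P (Q beats it: B:9>7 C:11>8 D:9>6)
P2 drop S (Q beats it: B:9>2 C:11>4 D:9>1)
P1→{B,C,D} P2→{Q,R}

Survivors P1:{B,C,D} P2:{Q,R}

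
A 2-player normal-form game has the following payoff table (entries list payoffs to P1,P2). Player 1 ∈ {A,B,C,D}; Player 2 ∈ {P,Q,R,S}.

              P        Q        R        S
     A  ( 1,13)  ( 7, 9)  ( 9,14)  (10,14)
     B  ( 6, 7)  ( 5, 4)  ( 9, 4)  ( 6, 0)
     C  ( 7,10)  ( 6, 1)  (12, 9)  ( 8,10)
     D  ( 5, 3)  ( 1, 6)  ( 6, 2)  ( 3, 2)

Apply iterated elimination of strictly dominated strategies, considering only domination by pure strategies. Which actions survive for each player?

Survivors P1:{A,C} P2:{P,R,S}

P1 drop B (C beats it: P:7>6 Q:6>5 R:12>9 S:8>6)
P1 drop D (C beats it: P:7>5 Q:6>1 R:12>6 S:8>3)
P2 drop Q (P beats it: A:13>9 C:10>1)
P1→{A,C} P2→{P,R,S}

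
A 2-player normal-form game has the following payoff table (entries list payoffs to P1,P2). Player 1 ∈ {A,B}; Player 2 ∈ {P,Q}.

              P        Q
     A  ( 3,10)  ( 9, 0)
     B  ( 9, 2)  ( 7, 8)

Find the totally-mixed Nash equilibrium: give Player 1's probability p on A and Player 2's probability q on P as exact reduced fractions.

P1 indiff ⇒ q·3+(1-q)·9 = q·9+(1-q)·7 ⇒ q(-6) = (1-q)(-2) ⇒ q = 1/4
P2 indiff ⇒ p·10+(1-p)·2 = p·0+(1-p)·8 ⇒ p(10) = (1-p)(6) ⇒ p = 3/8

p=3/8, q=1/4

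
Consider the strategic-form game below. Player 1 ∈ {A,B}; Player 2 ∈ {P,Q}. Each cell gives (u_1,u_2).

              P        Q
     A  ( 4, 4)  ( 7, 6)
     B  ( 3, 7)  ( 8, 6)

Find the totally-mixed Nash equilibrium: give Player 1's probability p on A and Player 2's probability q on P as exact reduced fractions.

P1 mixes 1/3 on A; P2 mixes 1/2 on P

P1 indiff ⇒ q·4+(1-q)·7 = q·3+(1-q)·8 ⇒ q(1) = (1-q)(1) ⇒ q = 1/2
P2 indiff ⇒ p·4+(1-p)·7 = p·6+(1-p)·6 ⇒ p(-2) = (1-p)(-1) ⇒ p = 1/3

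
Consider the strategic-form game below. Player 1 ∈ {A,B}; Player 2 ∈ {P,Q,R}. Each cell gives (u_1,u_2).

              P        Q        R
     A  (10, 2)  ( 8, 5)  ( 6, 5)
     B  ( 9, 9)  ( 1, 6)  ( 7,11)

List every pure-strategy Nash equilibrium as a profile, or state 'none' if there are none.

(A,P): not NE [P2→R gives 5>2]
(A,Q): NE
(A,R): not NE [P1→B gives 7>6]
(B,P): not NE [P1→A gives 10>9; P2→R gives 11>9]
(B,Q): not NE [P1→A gives 8>1; P2→R gives 11>6]
(B,R): NE

NE set: (A,Q), (B,R)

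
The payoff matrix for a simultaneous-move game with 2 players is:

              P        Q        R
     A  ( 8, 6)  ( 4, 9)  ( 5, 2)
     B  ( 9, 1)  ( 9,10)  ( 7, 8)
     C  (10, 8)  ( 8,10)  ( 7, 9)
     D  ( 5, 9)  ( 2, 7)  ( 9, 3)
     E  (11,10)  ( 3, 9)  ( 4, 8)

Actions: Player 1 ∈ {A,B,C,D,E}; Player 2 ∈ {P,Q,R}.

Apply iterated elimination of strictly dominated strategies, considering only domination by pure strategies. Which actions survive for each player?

P1 drop A (B beats it: P:9>8 Q:9>4 R:7>5)
P2 drop R (Q beats it: B:10>8 C:10>9 D:7>3 E:9>8)
P1 drop D (B beats it: P:9>5 Q:9>2)
P1→{B,C,E} P2→{P,Q}

Remaining: P1:{B,C,E} P2:{P,Q}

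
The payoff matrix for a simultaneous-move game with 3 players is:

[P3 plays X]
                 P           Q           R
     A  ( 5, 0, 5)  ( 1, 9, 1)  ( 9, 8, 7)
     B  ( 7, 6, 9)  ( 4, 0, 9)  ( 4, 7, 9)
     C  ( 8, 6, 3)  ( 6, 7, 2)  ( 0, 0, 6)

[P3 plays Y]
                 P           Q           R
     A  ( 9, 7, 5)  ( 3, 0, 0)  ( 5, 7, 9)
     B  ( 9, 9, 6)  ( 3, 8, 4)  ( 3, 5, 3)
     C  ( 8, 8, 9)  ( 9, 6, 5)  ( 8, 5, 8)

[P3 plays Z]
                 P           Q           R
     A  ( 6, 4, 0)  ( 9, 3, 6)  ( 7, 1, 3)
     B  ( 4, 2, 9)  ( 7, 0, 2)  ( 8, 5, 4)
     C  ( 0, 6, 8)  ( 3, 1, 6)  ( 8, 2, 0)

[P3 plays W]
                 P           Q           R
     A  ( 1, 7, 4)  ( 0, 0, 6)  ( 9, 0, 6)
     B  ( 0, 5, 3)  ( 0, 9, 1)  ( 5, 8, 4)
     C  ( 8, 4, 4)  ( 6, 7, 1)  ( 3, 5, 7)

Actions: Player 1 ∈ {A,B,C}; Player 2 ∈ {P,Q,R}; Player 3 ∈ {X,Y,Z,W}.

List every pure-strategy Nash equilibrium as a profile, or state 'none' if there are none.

NE set: (A,P,Y)

(A,P,X): not NE [P1→C gives 8>5; P2→Q gives 9>0]
(A,P,Y): NE
(A,P,Z): not NE [P3→Y gives 5>0]
(A,P,W): not NE [P1→C gives 8>1; P3→Y gives 5>4]
(A,Q,X): not NE [P1→C gives 6>1; P3→W gives 6>1]
(A,Q,Y): not NE [P1→C gives 9>3; P2→R gives 7>0; P3→W gives 6>0]
(A,Q,Z): not NE [P2→P gives 4>3]
(A,Q,W): not NE [P1→C gives 6>0; P2→P gives 7>0]
(A,R,X): not NE [P2→Q gives 9>8; P3→Y gives 9>7]
(A,R,Y): not NE [P1→C gives 8>5]
(A,R,Z): not NE [P1→C gives 8>7; P2→P gives 4>1; P3→Y gives 9>3]
(A,R,W): not NE [P2→P gives 7>0; P3→Y gives 9>6]
(B,P,X): not NE [P1→C gives 8>7; P2→R gives 7>6]
(B,P,Y): not NE [P3→Z gives 9>6]
(B,P,Z): not NE [P1→A gives 6>4; P2→R gives 5>2]
(B,P,W): not NE [P1→C gives 8>0; P2→Q gives 9>5; P3→Z gives 9>3]
(B,Q,X): not NE [P1→C gives 6>4; P2→R gives 7>0]
(B,Q,Y): not NE [P1→C gives 9>3; P2→P gives 9>8; P3→X gives 9>4]
(B,Q,Z): not NE [P1→A gives 9>7; P2→R gives 5>0; P3→X gives 9>2]
(B,Q,W): not NE [P1→C gives 6>0; P3→X gives 9>1]
(B,R,X): not NE [P1→A gives 9>4]
(B,R,Y): not NE [P1→C gives 8>3; P2→P gives 9>5; P3→X gives 9>3]
(B,R,Z): not NE [P3→X gives 9>4]
(B,R,W): not NE [P1→A gives 9>5; P2→Q gives 9>8; P3→X gives 9>4]
(C,P,X): not NE [P2→Q gives 7>6; P3→Y gives 9>3]
(C,P,Y): not NE [P1→B gives 9>8]
(C,P,Z): not NE [P1→A gives 6>0; P3→Y gives 9>8]
(C,P,W): not NE [P2→Q gives 7>4; P3→Y gives 9>4]
(C,Q,X): not NE [P3→Z gives 6>2]
(C,Q,Y): not NE [P2→P gives 8>6; P3→Z gives 6>5]
(C,Q,Z): not NE [P1→A gives 9>3; P2→P gives 6>1]
(C,Q,W): not NE [P3→Z gives 6>1]
(C,R,X): not NE [P1→A gives 9>0; P2→Q gives 7>0; P3→Y gives 8>6]
(C,R,Y): not NE [P2→P gives 8>5]
(C,R,Z): not NE [P2→P gives 6>2; P3→Y gives 8>0]
(C,R,W): not NE [P1→A gives 9>3; P2→Q gives 7>5; P3→Y gives 8>7]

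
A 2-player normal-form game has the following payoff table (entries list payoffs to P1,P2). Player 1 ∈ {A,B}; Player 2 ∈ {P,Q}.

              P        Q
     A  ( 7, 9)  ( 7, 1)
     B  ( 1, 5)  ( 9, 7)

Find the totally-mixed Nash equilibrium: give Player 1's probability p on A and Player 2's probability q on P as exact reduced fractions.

P1 indiff ⇒ q·7+(1-q)·7 = q·1+(1-q)·9 ⇒ q(6) = (1-q)(2) ⇒ q = 1/4
P2 indiff ⇒ p·9+(1-p)·5 = p·1+(1-p)·7 ⇒ p(8) = (1-p)(2) ⇒ p = 1/5

(p,q) = (1/5, 1/4)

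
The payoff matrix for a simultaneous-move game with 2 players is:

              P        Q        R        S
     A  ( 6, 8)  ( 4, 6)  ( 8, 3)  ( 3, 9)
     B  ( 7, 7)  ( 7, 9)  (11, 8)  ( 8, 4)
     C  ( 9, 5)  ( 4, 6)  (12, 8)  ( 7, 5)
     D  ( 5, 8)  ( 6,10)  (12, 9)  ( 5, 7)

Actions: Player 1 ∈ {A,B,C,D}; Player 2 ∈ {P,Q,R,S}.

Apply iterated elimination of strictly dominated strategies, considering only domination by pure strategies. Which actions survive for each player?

P1 drop A (B beats it: P:7>6 Q:7>4 R:11>8 S:8>3)
P2 drop P (Q beats it: B:9>7 C:6>5 D:10>8)
P2 drop S (Q beats it: B:9>4 C:6>5 D:10>7)
P1→{B,C,D} P2→{Q,R}

IESDS → P1:{B,C,D} P2:{Q,R}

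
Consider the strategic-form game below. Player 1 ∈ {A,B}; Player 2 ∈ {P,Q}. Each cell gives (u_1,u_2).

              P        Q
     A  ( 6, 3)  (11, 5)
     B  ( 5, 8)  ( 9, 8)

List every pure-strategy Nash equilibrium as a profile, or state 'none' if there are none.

PSNE = {(A,Q)}

(A,P): not NE [P2→Q gives 5>3]
(A,Q): NE
(B,P): not NE [P1→A gives 6>5]
(B,Q): not NE [P1→A gives 11>9]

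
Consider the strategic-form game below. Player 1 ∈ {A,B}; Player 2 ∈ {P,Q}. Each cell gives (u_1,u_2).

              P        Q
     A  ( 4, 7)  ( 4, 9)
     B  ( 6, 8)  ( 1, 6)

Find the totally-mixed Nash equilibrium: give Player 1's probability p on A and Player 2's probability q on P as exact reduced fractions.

P1 mixes 1/2 on A; P2 mixes 3/5 on P

P1 indiff ⇒ q·4+(1-q)·4 = q·6+(1-q)·1 ⇒ q(-2) = (1-q)(-3) ⇒ q = 3/5
P2 indiff ⇒ p·7+(1-p)·8 = p·9+(1-p)·6 ⇒ p(-2) = (1-p)(-2) ⇒ p = 1/2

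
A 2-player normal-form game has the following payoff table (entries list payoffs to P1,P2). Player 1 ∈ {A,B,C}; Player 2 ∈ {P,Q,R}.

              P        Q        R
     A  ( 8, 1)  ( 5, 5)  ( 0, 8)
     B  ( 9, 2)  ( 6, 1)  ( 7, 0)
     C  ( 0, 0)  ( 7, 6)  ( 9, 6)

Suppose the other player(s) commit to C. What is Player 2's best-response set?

u_2(P vs C) = 0
u_2(Q vs C) = 6
u_2(R vs C) = 6
max payoff 6 at {Q,R}

P2 best: {Q,R}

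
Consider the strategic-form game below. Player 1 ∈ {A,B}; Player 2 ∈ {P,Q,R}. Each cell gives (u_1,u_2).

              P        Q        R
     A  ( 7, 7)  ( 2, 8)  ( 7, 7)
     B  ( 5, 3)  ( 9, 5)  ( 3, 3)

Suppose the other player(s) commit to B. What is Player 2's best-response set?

u_2(P vs B) = 3
u_2(Q vs B) = 5
u_2(R vs B) = 3
max payoff 5 at {Q}

BR_2 = {Q}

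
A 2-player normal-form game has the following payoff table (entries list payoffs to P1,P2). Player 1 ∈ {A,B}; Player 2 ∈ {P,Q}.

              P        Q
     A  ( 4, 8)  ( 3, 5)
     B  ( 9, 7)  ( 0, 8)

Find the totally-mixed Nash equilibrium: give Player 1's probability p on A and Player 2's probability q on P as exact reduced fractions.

P1 indiff ⇒ q·4+(1-q)·3 = q·9+(1-q)·0 ⇒ q(-5) = (1-q)(-3) ⇒ q = 3/8
P2 indiff ⇒ p·8+(1-p)·7 = p·5+(1-p)·8 ⇒ p(3) = (1-p)(1) ⇒ p = 1/4

P1 mixes 1/4 on A; P2 mixes 3/8 on P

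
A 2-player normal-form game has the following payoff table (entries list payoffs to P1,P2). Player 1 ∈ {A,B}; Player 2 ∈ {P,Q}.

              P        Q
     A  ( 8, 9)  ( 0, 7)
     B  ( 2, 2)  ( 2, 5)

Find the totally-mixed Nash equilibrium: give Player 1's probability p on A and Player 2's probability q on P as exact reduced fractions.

P1 mixes 3/5 on A; P2 mixes 1/4 on P

P1 indiff ⇒ q·8+(1-q)·0 = q·2+(1-q)·2 ⇒ q(6) = (1-q)(2) ⇒ q = 1/4
P2 indiff ⇒ p·9+(1-p)·2 = p·7+(1-p)·5 ⇒ p(2) = (1-p)(3) ⇒ p = 3/5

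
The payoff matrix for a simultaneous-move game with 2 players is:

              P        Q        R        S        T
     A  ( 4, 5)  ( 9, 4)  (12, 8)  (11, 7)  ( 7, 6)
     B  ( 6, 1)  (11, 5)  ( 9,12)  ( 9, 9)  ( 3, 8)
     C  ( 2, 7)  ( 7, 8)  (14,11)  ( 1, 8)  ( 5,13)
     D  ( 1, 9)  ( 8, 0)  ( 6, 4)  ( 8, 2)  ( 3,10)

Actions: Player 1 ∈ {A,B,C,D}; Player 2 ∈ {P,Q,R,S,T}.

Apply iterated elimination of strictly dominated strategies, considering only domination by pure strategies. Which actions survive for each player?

IESDS → P1:{A,C} P2:{R,T}

P1 drop D (A beats it: P:4>1 Q:9>8 R:12>6 S:11>8 T:7>3)
P2 drop P (R beats it: A:8>5 B:12>1 C:11>7)
P2 drop Q (R beats it: A:8>4 B:12>5 C:11>8)
P1 drop B (A beats it: R:12>9 S:11>9 T:7>3)
P2 drop S (R beats it: A:8>7 C:11>8)
P1→{A,C} P2→{R,T}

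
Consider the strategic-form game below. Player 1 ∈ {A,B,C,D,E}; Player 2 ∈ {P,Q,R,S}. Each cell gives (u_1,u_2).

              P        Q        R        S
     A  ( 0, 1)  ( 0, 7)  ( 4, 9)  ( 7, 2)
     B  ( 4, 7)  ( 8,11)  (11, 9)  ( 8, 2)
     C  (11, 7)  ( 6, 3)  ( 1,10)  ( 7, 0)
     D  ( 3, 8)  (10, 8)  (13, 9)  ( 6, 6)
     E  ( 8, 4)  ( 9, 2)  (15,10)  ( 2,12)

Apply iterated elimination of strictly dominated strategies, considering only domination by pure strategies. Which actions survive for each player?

Survivors P1:{B,D,E} P2:{Q,R,S}

P1 drop A (B beats it: P:4>0 Q:8>0 R:11>4 S:8>7)
P2 drop P (R beats it: B:9>7 C:10>7 D:9>8 E:10>4)
P1 drop C (B beats it: Q:8>6 R:11>1 S:8>7)
P1→{B,D,E} P2→{Q,R,S}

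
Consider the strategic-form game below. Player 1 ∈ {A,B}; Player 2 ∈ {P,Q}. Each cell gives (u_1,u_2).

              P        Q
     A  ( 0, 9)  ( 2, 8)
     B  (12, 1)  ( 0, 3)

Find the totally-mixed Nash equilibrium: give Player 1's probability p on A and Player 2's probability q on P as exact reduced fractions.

P1 indiff ⇒ q·0+(1-q)·2 = q·12+(1-q)·0 ⇒ q(-12) = (1-q)(-2) ⇒ q = 1/7
P2 indiff ⇒ p·9+(1-p)·1 = p·8+(1-p)·3 ⇒ p(1) = (1-p)(2) ⇒ p = 2/3

(p,q) = (2/3, 1/7)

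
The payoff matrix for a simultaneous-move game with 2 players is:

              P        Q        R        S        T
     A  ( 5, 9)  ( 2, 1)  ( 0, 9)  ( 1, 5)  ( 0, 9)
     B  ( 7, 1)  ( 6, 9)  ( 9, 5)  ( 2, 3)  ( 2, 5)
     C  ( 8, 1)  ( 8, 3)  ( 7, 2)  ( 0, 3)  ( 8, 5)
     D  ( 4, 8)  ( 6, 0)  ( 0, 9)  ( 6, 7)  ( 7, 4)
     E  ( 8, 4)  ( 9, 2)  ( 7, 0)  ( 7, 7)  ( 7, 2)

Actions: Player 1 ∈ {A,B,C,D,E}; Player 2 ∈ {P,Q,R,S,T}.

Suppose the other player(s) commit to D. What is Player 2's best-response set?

u_2(P vs D) = 8
u_2(Q vs D) = 0
u_2(R vs D) = 9
u_2(S vs D) = 7
u_2(T vs D) = 4
max payoff 9 at {R}

argmax u_2 = {R}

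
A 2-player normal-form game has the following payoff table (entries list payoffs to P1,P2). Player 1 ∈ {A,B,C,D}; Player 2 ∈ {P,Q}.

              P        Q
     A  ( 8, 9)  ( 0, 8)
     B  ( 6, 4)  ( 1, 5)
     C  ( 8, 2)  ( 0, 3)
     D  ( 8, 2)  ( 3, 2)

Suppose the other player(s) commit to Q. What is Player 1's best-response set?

u_1(A vs Q) = 0
u_1(B vs Q) = 1
u_1(C vs Q) = 0
u_1(D vs Q) = 3
max payoff 3 at {D}

P1 best: {D}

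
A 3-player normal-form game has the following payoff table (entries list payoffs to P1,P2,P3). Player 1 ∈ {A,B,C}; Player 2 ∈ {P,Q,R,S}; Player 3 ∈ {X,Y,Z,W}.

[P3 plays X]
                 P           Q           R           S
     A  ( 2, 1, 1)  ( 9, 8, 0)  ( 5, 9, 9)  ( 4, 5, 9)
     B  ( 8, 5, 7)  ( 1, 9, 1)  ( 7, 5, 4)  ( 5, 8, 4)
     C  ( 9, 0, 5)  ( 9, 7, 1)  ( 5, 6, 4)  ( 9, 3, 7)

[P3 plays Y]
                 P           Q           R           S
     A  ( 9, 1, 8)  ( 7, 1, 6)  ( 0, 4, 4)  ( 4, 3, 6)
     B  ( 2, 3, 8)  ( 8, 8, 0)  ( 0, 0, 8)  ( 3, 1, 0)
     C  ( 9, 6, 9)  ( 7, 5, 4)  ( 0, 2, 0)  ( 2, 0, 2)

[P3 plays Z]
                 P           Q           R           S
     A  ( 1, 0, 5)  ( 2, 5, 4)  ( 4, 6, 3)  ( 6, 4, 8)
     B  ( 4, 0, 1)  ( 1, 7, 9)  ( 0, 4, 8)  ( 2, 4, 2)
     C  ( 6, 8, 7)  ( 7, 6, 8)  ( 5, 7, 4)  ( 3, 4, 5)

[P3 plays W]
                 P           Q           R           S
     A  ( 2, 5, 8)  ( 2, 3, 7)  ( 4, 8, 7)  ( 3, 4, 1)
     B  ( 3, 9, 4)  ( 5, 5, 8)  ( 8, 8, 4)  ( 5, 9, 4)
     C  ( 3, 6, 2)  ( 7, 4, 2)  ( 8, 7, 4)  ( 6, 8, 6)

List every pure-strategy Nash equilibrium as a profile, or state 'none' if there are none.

PSNE = {(C,P,Y)}

(A,P,X): not NE [P1→C gives 9>2; P2→R gives 9>1; P3→W gives 8>1]
(A,P,Y): not NE [P2→R gives 4>1]
(A,P,Z): not NE [P1→C gives 6>1; P2→R gives 6>0; P3→W gives 8>5]
(A,P,W): not NE [P1→C gives 3>2; P2→R gives 8>5]
(A,Q,X): not NE [P2→R gives 9>8; P3→W gives 7>0]
(A,Q,Y): not NE [P1→B gives 8>7; P2→R gives 4>1; P3→W gives 7>6]
(A,Q,Z): not NE [P1→C gives 7>2; P2→R gives 6>5; P3→W gives 7>4]
(A,Q,W): not NE [P1→C gives 7>2; P2→R gives 8>3]
(A,R,X): not NE [P1→B gives 7>5]
(A,R,Y): not NE [P3→X gives 9>4]
(A,R,Z): not NE [P1→C gives 5>4; P3→X gives 9>3]
(A,R,W): not NE [P1→C gives 8>4; P3→X gives 9>7]
(A,S,X): not NE [P1→C gives 9>4; P2→R gives 9>5]
(A,S,Y): not NE [P2→R gives 4>3; P3→X gives 9>6]
(A,S,Z): not NE [P2→R gives 6>4; P3→X gives 9>8]
(A,S,W): not NE [P1→C gives 6>3; P2→R gives 8>4; P3→X gives 9>1]
(B,P,X): not NE [P1→C gives 9>8; P2→Q gives 9>5; P3→Y gives 8>7]
(B,P,Y): not NE [P1→C gives 9>2; P2→Q gives 8>3]
(B,P,Z): not NE [P1→C gives 6>4; P2→Q gives 7>0; P3→Y gives 8>1]
(B,P,W): not NE [P3→Y gives 8>4]
(B,Q,X): not NE [P1→C gives 9>1; P3→Z gives 9>1]
(B,Q,Y): not NE [P3→Z gives 9>0]
(B,Q,Z): not NE [P1→C gives 7>1]
(B,Q,W): not NE [P1→C gives 7>5; P2→S gives 9>5; P3→Z gives 9>8]
(B,R,X): not NE [P2→Q gives 9>5; P3→Z gives 8>4]
(B,R,Y): not NE [P2→Q gives 8>0]
(B,R,Z): not NE [P1→C gives 5>0; P2→Q gives 7>4]
(B,R,W): not NE [P2→S gives 9>8; P3→Z gives 8>4]
(B,S,X): not NE [P1→C gives 9>5; P2→Q gives 9>8]
(B,S,Y): not NE [P1→A gives 4>3; P2→Q gives 8>1; P3→W gives 4>0]
(B,S,Z): not NE [P1→A gives 6>2; P2→Q gives 7>4; P3→W gives 4>2]
(B,S,W): not NE [P1→C gives 6>5]
(C,P,X): not NE [P2→Q gives 7>0; P3→Y gives 9>5]
(C,P,Y): NE
(C,P,Z): not NE [P3→Y gives 9>7]
(C,P,W): not NE [P2→S gives 8>6; P3→Y gives 9>2]
(C,Q,X): not NE [P3→Z gives 8>1]
(C,Q,Y): not NE [P1→B gives 8>7; P2→P gives 6>5; P3→Z gives 8>4]
(C,Q,Z): not NE [P2→P gives 8>6]
(C,Q,W): not NE [P2→S gives 8>4; P3→Z gives 8>2]
(C,R,X): not NE [P1→B gives 7>5; P2→Q gives 7>6]
(C,R,Y): not NE [P2→P gives 6>2; P3→W gives 4>0]
(C,R,Z): not NE [P2→P gives 8>7]
(C,R,W): not NE [P2→S gives 8>7]
(C,S,X): not NE [P2→Q gives 7>3]
(C,S,Y): not NE [P1→A gives 4>2; P2→P gives 6>0; P3→X gives 7>2]
(C,S,Z): not NE [P1→A gives 6>3; P2→P gives 8>4; P3→X gives 7>5]
(C,S,W): not NE [P3→X gives 7>6]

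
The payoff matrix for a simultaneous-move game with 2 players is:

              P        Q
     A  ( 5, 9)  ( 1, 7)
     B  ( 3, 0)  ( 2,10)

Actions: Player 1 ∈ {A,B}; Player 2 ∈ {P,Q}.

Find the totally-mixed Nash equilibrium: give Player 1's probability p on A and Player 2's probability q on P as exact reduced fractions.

P1 indiff ⇒ q·5+(1-q)·1 = q·3+(1-q)·2 ⇒ q(2) = (1-q)(1) ⇒ q = 1/3
P2 indiff ⇒ p·9+(1-p)·0 = p·7+(1-p)·10 ⇒ p(2) = (1-p)(10) ⇒ p = 5/6

p=5/6, q=1/3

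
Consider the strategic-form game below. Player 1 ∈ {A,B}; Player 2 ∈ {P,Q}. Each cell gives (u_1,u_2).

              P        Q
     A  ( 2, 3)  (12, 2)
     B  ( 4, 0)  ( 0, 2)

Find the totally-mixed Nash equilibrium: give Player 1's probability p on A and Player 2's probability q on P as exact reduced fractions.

P1 indiff ⇒ q·2+(1-q)·12 = q·4+(1-q)·0 ⇒ q(-2) = (1-q)(-12) ⇒ q = 6/7
P2 indiff ⇒ p·3+(1-p)·0 = p·2+(1-p)·2 ⇒ p(1) = (1-p)(2) ⇒ p = 2/3

P1 mixes 2/3 on A; P2 mixes 6/7 on P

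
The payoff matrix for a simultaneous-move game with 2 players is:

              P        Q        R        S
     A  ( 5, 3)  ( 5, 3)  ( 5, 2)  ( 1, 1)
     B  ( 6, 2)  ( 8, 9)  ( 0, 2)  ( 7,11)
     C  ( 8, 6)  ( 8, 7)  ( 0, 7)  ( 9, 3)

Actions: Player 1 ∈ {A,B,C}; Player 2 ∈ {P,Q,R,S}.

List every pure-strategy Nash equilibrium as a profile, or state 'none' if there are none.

NE set: (C,Q)

(A,P): not NE [P1→C gives 8>5]
(A,Q): not NE [P1→C gives 8>5]
(A,R): not NE [P2→Q gives 3>2]
(A,S): not NE [P1→C gives 9>1; P2→Q gives 3>1]
(B,P): not NE [P1→C gives 8>6; P2→S gives 11>2]
(B,Q): not NE [P2→S gives 11>9]
(B,R): not NE [P1→A gives 5>0; P2→S gives 11>2]
(B,S): not NE [P1→C gives 9>7]
(C,P): not NE [P2→R gives 7>6]
(C,Q): NE
(C,R): not NE [P1→A gives 5>0]
(C,S): not NE [P2→R gives 7>3]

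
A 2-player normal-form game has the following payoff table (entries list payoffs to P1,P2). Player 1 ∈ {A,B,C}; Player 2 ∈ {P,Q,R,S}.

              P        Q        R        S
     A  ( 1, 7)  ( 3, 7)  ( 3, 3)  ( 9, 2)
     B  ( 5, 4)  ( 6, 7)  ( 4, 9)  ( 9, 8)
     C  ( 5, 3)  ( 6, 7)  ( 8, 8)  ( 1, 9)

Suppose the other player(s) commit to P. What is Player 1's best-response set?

argmax u_1 = {B,C}

u_1(A vs P) = 1
u_1(B vs P) = 5
u_1(C vs P) = 5
max payoff 5 at {B,C}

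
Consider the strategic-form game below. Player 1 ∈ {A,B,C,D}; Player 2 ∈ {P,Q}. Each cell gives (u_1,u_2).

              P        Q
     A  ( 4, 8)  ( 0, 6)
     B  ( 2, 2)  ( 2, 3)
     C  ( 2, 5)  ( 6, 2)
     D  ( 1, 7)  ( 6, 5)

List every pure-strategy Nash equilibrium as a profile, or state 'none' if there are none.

(A,P): NE
(A,Q): not NE [P1→D gives 6>0; P2→P gives 8>6]
(B,P): not NE [P1→A gives 4>2; P2→Q gives 3>2]
(B,Q): not NE [P1→D gives 6>2]
(C,P): not NE [P1→A gives 4>2]
(C,Q): not NE [P2→P gives 5>2]
(D,P): not NE [P1→A gives 4>1]
(D,Q): not NE [P2→P gives 7>5]

PSNE = {(A,P)}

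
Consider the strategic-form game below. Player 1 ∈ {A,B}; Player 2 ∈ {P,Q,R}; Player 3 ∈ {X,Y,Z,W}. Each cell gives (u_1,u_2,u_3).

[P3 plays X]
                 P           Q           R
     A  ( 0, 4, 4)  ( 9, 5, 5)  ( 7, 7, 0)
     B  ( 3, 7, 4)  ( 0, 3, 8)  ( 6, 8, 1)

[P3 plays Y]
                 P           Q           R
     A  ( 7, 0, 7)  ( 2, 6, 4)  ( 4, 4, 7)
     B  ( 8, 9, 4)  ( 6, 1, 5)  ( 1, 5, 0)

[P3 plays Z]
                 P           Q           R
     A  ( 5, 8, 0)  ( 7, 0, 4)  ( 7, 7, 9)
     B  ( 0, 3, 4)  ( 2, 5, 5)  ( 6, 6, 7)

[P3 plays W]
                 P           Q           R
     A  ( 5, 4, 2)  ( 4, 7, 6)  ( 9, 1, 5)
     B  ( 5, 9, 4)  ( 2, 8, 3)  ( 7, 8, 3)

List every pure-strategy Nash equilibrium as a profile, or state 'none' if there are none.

NE set: (A,Q,W), (B,P,Y), (B,P,W)

(A,P,X): not NE [P1→B gives 3>0; P2→R gives 7>4; P3→Y gives 7>4]
(A,P,Y): not NE [P1→B gives 8>7; P2→Q gives 6>0]
(A,P,Z): not NE [P3→Y gives 7>0]
(A,P,W): not NE [P2→Q gives 7>4; P3→Y gives 7>2]
(A,Q,X): not NE [P2→R gives 7>5; P3→W gives 6>5]
(A,Q,Y): not NE [P1→B gives 6>2; P3→W gives 6>4]
(A,Q,Z): not NE [P2→P gives 8>0; P3→W gives 6>4]
(A,Q,W): NE
(A,R,X): not NE [P3→Z gives 9>0]
(A,R,Y): not NE [P2→Q gives 6>4; P3→Z gives 9>7]
(A,R,Z): not NE [P2→P gives 8>7]
(A,R,W): not NE [P2→Q gives 7>1; P3→Z gives 9>5]
(B,P,X): not NE [P2→R gives 8>7]
(B,P,Y): NE
(B,P,Z): not NE [P1→A gives 5>0; P2→R gives 6>3]
(B,P,W): NE
(B,Q,X): not NE [P1→A gives 9>0; P2→R gives 8>3]
(B,Q,Y): not NE [P2→P gives 9>1; P3→X gives 8>5]
(B,Q,Z): not NE [P1→A gives 7>2; P2→R gives 6>5; P3→X gives 8>5]
(B,Q,W): not NE [P1→A gives 4>2; P2→P gives 9>8; P3→X gives 8>3]
(B,R,X): not NE [P1→A gives 7>6; P3→Z gives 7>1]
(B,R,Y): not NE [P1→A gives 4>1; P2→P gives 9>5; P3→Z gives 7>0]
(B,R,Z): not NE [P1→A gives 7>6]
(B,R,W): not NE [P1→A gives 9>7; P2→P gives 9>8; P3→Z gives 7>3]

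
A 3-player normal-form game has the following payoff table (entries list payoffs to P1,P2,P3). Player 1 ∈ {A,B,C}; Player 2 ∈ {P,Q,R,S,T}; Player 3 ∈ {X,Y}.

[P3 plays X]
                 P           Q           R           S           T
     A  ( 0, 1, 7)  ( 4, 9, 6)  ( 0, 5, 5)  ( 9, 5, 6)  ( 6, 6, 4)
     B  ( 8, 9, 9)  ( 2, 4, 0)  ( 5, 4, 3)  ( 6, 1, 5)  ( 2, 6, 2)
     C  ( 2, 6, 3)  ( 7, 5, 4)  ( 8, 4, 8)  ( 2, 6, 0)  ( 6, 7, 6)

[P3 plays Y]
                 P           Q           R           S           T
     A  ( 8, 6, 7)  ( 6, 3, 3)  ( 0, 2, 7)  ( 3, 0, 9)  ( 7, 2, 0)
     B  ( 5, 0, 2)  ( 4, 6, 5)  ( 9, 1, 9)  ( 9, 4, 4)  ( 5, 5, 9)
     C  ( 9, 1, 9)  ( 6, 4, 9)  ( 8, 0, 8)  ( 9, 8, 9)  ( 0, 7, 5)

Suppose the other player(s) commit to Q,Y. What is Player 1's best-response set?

P1 best: {A,C}

u_1(A vs Q,Y) = 6
u_1(B vs Q,Y) = 4
u_1(C vs Q,Y) = 6
max payoff 6 at {A,C}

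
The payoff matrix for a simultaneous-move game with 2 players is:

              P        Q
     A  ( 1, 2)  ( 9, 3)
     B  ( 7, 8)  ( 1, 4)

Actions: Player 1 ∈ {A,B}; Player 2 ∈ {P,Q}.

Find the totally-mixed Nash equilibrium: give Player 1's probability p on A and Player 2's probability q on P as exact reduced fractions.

P1 mixes 4/5 on A; P2 mixes 4/7 on P

P1 indiff ⇒ q·1+(1-q)·9 = q·7+(1-q)·1 ⇒ q(-6) = (1-q)(-8) ⇒ q = 4/7
P2 indiff ⇒ p·2+(1-p)·8 = p·3+(1-p)·4 ⇒ p(-1) = (1-p)(-4) ⇒ p = 4/5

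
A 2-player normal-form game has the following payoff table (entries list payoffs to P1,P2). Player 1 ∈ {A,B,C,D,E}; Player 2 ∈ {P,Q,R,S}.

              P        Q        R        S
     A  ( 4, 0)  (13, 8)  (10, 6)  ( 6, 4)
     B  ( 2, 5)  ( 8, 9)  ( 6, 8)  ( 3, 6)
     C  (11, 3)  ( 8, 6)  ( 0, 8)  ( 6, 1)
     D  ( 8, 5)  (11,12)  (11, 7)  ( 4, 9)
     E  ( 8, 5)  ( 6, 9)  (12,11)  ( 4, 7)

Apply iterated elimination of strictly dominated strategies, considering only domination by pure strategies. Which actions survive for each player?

Remaining: P1:{A,D,E} P2:{Q,R}

P1 drop B (A beats it: P:4>2 Q:13>8 R:10>6 S:6>3)
P2 drop P (Q beats it: A:8>0 C:6>3 D:12>5 E:9>5)
P2 drop S (Q beats it: A:8>4 C:6>1 D:12>9 E:9>7)
P1 drop C (A beats it: Q:13>8 R:10>0)
P1→{A,D,E} P2→{Q,R}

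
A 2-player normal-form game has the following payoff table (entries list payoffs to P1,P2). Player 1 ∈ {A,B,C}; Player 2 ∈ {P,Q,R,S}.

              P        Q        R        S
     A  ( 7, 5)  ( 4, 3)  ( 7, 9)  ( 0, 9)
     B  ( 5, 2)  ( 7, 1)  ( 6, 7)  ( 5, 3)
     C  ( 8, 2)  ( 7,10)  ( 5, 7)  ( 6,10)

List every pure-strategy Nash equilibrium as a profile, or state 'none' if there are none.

(A,P): not NE [P1→C gives 8>7; P2→S gives 9>5]
(A,Q): not NE [P1→C gives 7>4; P2→S gives 9>3]
(A,R): NE
(A,S): not NE [P1→C gives 6>0]
(B,P): not NE [P1→C gives 8>5; P2→R gives 7>2]
(B,Q): not NE [P2→R gives 7>1]
(B,R): not NE [P1→A gives 7>6]
(B,S): not NE [P1→C gives 6>5; P2→R gives 7>3]
(C,P): not NE [P2→S gives 10>2]
(C,Q): NE
(C,R): not NE [P1→A gives 7>5; P2→S gives 10>7]
(C,S): NE

NE set: (A,R), (C,Q), (C,S)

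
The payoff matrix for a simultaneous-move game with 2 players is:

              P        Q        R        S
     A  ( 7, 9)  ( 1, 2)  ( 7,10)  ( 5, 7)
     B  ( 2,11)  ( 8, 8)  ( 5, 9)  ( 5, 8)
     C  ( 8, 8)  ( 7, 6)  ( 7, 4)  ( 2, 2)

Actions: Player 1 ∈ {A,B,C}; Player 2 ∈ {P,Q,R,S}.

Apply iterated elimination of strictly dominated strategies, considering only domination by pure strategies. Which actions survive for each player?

IESDS → P1:{A,C} P2:{P,R}

P2 drop Q (P beats it: A:9>2 B:11>8 C:8>6)
P2 drop S (P beats it: A:9>7 B:11>8 C:8>2)
P1 drop B (A beats it: P:7>2 R:7>5)
P1→{A,C} P2→{P,R}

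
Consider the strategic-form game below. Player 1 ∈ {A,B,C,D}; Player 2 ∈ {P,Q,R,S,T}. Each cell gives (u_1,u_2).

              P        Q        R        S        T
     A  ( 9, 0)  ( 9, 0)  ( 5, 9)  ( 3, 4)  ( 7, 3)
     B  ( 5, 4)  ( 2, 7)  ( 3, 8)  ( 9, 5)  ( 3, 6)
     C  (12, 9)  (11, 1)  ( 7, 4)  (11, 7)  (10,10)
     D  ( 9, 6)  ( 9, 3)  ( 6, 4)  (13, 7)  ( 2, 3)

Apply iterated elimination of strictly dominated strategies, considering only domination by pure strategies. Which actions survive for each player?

P1 drop A (C beats it: P:12>9 Q:11>9 R:7>5 S:11>3 T:10>7)
P1 drop B (C beats it: P:12>5 Q:11>2 R:7>3 S:11>9 T:10>3)
P2 drop Q (P beats it: C:9>1 D:6>3)
P2 drop R (P beats it: C:9>4 D:6>4)
P1→{C,D} P2→{P,S,T}

IESDS → P1:{C,D} P2:{P,S,T}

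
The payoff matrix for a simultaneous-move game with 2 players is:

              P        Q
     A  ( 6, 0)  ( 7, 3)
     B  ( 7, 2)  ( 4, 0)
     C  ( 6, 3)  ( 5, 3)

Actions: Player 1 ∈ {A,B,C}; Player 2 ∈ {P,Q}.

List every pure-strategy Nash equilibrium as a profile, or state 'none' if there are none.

(A,P): not NE [P1→B gives 7>6; P2→Q gives 3>0]
(A,Q): NE
(B,P): NE
(B,Q): not NE [P1→A gives 7>4; P2→P gives 2>0]
(C,P): not NE [P1→B gives 7>6]
(C,Q): not NE [P1→A gives 7>5]

PSNE = {(A,Q), (B,P)}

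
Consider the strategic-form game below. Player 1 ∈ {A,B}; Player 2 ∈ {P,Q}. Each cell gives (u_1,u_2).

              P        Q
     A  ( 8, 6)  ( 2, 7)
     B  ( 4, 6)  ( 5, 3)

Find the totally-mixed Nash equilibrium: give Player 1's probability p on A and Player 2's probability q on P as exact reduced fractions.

P1 mixes 3/4 on A; P2 mixes 3/7 on P

P1 indiff ⇒ q·8+(1-q)·2 = q·4+(1-q)·5 ⇒ q(4) = (1-q)(3) ⇒ q = 3/7
P2 indiff ⇒ p·6+(1-p)·6 = p·7+(1-p)·3 ⇒ p(-1) = (1-p)(-3) ⇒ p = 3/4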